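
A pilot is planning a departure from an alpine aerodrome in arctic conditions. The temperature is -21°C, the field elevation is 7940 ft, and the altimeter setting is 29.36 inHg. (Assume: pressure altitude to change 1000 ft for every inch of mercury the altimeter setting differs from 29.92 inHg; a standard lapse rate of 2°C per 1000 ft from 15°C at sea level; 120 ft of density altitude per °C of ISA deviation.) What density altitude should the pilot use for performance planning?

Pressure altitude = 7940 + (29.92 − 29.36) × 1000 = 7940 + (+560) = 8500 ft.
ISA temperature at 8500 ft = 15 − 2 × (8500/1000) = -2°C.
ISA deviation = -21 − (-2) = -19°C.
Density altitude = 8500 + 120 × (-19) = 6220 ft.

6220 ft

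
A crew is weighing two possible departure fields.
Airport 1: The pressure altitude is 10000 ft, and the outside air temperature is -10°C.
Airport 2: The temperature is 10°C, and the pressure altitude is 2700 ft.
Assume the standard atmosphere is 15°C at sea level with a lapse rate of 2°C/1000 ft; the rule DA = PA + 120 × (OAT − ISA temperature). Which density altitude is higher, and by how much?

Airport 1 by 6652 ft

Airport 1: ISA temp = -5°C, deviation -5°C, DA = 10000 + 120 × (-5) = 9400 ft.
Airport 2: ISA temp = 9.6°C, deviation +0.4°C, DA = 2700 + 120 × 0.4 = 2748 ft.
Airport 1 is higher by 9400 − 2748 = 6652 ft.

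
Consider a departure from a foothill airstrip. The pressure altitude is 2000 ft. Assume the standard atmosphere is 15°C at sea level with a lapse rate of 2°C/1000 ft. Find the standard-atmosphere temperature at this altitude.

ISA temperature = 15 − 2 × (2000/1000) = 15 − 4 = 11°C.

11°C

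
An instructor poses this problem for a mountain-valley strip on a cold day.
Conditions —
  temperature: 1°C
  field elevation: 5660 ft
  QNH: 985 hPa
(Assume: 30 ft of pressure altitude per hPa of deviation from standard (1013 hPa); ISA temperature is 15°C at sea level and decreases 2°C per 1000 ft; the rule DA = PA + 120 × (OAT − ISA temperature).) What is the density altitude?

6380 ft

Pressure altitude = 5660 + (1013 − 985) × 30 = 5660 + (+840) = 6500 ft.
ISA temperature at 6500 ft = 15 − 2 × (6500/1000) = 2°C.
ISA deviation = 1 − 2 = -1°C.
Density altitude = 6500 + 120 × (-1) = 6380 ft.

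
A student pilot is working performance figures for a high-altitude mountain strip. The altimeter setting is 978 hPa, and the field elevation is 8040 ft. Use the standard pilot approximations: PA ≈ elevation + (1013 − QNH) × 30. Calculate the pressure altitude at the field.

9090 ft

Pressure correction = (1013 − 978) × 30 = +1050 ft.
Pressure altitude = 8040 + (+1050) = 9090 ft.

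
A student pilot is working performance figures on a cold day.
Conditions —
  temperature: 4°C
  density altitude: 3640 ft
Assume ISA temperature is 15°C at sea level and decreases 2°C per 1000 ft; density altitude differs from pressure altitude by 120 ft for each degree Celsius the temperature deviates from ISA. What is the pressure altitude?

DA = PA + 120 × (OAT − (15 − 2·PA/1000)) = PA + 120·OAT − 1800 + 0.24·PA = 1.24·PA + 120·OAT − 1800.
So 1.24·PA = 3640 − 120 × 4 + 1800 = 4960.
PA = 4960 / 1.24 = 4000 ft.

4000 ft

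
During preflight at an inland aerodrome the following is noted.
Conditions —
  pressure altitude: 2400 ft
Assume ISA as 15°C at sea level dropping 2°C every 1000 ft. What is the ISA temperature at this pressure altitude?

ISA temperature = 15 − 2 × (2400/1000) = 15 − 4.8 = 10.2°C.

10.2°C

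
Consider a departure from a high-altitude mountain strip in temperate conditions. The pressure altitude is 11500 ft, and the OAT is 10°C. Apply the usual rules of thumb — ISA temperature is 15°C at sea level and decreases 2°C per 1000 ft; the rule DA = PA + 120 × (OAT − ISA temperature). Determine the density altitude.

ISA temperature at 11500 ft = 15 − 2 × (11500/1000) = -8°C.
ISA deviation = 10 − (-8) = +18°C.
Density altitude = 11500 + 120 × (18) = 11500 + (+2160) = 13660 ft.

13660 ft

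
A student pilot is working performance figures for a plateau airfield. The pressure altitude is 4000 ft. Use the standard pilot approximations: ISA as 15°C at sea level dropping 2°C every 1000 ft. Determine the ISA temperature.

ISA temperature = 15 − 2 × (4000/1000) = 15 − 8 = 7°C.

7°C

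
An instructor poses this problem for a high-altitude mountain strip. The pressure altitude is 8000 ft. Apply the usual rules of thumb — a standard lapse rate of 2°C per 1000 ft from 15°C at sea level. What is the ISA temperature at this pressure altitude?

ISA temperature = 15 − 2 × (8000/1000) = 15 − 16 = -1°C.

-1°C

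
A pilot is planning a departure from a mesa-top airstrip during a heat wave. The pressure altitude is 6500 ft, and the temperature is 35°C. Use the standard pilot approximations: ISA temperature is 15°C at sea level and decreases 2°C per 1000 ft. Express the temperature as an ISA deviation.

ISA+33°C

ISA temperature at 6500 ft = 15 − 2 × (6500/1000) = 2°C.
Deviation = OAT − ISA = 35 − 2 = +33°C.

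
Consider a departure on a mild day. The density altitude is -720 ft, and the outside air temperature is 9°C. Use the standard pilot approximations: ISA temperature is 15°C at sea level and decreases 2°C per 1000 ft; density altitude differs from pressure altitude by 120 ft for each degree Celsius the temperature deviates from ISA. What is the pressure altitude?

0 ft

DA = PA + 120 × (OAT − (15 − 2·PA/1000)) = PA + 120·OAT − 1800 + 0.24·PA = 1.24·PA + 120·OAT − 1800.
So 1.24·PA = -720 − 120 × 9 + 1800 = 0.
PA = 0 / 1.24 = 0 ft.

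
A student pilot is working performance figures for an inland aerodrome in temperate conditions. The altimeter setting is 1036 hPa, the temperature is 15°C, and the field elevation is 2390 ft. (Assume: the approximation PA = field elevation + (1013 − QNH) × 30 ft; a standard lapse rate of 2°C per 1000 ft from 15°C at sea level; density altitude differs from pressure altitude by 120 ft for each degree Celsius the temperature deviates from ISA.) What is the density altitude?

2108 ft

Pressure altitude = 2390 + (1013 − 1036) × 30 = 2390 + (-690) = 1700 ft.
ISA temperature at 1700 ft = 15 − 2 × (1700/1000) = 11.6°C.
ISA deviation = 15 − 11.6 = +3.4°C.
Density altitude = 1700 + 120 × (3.4) = 2108 ft.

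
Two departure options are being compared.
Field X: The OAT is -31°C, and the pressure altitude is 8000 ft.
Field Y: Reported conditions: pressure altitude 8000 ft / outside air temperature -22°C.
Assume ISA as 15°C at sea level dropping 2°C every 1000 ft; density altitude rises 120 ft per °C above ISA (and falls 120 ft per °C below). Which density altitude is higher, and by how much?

Field Y by 1080 ft

Field X: ISA temp = -1°C, deviation -30°C, DA = 8000 + 120 × (-30) = 4400 ft.
Field Y: ISA temp = -1°C, deviation -21°C, DA = 8000 + 120 × (-21) = 5480 ft.
Field Y is higher by 5480 − 4400 = 1080 ft.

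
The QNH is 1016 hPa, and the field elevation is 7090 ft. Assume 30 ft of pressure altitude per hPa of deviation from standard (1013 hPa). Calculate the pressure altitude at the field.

Pressure correction = (1013 − 1016) × 30 = -90 ft.
Pressure altitude = 7090 + (-90) = 7000 ft.

7000 ft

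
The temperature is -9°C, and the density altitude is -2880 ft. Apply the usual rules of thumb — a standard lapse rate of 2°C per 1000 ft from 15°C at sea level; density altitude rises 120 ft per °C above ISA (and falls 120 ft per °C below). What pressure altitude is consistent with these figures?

DA = PA + 120 × (OAT − (15 − 2·PA/1000)) = PA + 120·OAT − 1800 + 0.24·PA = 1.24·PA + 120·OAT − 1800.
So 1.24·PA = -2880 − 120 × (-9) + 1800 = 0.
PA = 0 / 1.24 = 0 ft.

0 ft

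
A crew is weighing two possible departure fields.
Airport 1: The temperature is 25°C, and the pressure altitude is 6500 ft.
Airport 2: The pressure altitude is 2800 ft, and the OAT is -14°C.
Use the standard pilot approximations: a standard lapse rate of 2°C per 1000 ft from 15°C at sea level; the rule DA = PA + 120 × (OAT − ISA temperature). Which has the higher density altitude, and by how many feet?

Airport 1 by 9268 ft

Airport 1: ISA temp = 2°C, deviation +23°C, DA = 6500 + 120 × 23 = 9260 ft.
Airport 2: ISA temp = 9.4°C, deviation -23.4°C, DA = 2800 + 120 × (-23.4) = -8 ft.
Airport 1 is higher by 9260 − (-8) = 9268 ft.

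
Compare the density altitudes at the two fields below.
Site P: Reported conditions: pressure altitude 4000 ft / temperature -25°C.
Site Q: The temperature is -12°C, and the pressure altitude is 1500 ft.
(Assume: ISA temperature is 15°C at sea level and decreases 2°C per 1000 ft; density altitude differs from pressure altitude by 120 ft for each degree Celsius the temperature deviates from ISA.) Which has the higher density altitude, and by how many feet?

Site P: ISA temp = 7°C, deviation -32°C, DA = 4000 + 120 × (-32) = 160 ft.
Site Q: ISA temp = 12°C, deviation -24°C, DA = 1500 + 120 × (-24) = -1380 ft.
Site P is higher by 160 − (-1380) = 1540 ft.

Site P by 1540 ft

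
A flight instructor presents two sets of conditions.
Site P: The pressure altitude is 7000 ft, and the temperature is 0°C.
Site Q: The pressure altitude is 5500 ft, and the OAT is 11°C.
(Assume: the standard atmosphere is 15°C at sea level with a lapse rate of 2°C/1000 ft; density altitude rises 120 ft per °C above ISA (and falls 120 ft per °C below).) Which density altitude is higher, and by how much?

Site P by 540 ft

Site P: ISA temp = 1°C, deviation -1°C, DA = 7000 + 120 × (-1) = 6880 ft.
Site Q: ISA temp = 4°C, deviation +7°C, DA = 5500 + 120 × 7 = 6340 ft.
Site P is higher by 6880 − 6340 = 540 ft.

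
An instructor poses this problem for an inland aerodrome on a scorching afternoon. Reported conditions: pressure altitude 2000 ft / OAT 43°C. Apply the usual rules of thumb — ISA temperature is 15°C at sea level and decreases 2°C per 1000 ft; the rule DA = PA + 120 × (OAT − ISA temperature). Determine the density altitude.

5840 ft

ISA temperature at 2000 ft = 15 − 2 × (2000/1000) = 11°C.
ISA deviation = 43 − 11 = +32°C.
Density altitude = 2000 + 120 × (32) = 2000 + (+3840) = 5840 ft.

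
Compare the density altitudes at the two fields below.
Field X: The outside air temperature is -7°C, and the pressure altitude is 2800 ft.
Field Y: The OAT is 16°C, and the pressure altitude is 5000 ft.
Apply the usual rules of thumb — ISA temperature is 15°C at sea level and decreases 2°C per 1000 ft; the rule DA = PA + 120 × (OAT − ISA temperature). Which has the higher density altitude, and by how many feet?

Field X: ISA temp = 9.4°C, deviation -16.4°C, DA = 2800 + 120 × (-16.4) = 832 ft.
Field Y: ISA temp = 5°C, deviation +11°C, DA = 5000 + 120 × 11 = 6320 ft.
Field Y is higher by 6320 − 832 = 5488 ft.

Field Y by 5488 ft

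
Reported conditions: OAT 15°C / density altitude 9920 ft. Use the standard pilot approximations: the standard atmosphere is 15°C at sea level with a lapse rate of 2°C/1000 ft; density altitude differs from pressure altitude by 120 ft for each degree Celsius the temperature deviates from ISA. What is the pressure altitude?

8000 ft

DA = PA + 120 × (OAT − (15 − 2·PA/1000)) = PA + 120·OAT − 1800 + 0.24·PA = 1.24·PA + 120·OAT − 1800.
So 1.24·PA = 9920 − 120 × 15 + 1800 = 9920.
PA = 9920 / 1.24 = 8000 ft.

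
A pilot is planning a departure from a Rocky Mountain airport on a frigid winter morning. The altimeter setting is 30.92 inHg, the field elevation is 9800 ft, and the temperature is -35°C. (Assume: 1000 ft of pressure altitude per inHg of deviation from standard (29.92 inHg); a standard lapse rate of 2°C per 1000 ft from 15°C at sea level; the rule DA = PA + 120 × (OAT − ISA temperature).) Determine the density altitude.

4912 ft

Pressure altitude = 9800 + (29.92 − 30.92) × 1000 = 9800 + (-1000) = 8800 ft.
ISA temperature at 8800 ft = 15 − 2 × (8800/1000) = -2.6°C.
ISA deviation = -35 − (-2.6) = -32.4°C.
Density altitude = 8800 + 120 × (-32.4) = 4912 ft.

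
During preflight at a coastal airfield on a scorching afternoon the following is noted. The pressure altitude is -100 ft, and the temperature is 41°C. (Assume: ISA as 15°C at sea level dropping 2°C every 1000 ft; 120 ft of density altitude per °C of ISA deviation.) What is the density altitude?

2996 ft

ISA temperature at -100 ft = 15 − 2 × (-100/1000) = 15.2°C.
ISA deviation = 41 − 15.2 = +25.8°C.
Density altitude = -100 + 120 × (25.8) = -100 + (+3096) = 2996 ft.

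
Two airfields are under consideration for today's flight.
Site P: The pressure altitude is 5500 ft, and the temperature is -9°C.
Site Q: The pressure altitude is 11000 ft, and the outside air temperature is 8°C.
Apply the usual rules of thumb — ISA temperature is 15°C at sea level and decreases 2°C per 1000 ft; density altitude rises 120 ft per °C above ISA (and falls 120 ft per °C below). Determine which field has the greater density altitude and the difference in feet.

Site P: ISA temp = 4°C, deviation -13°C, DA = 5500 + 120 × (-13) = 3940 ft.
Site Q: ISA temp = -7°C, deviation +15°C, DA = 11000 + 120 × 15 = 12800 ft.
Site Q is higher by 12800 − 3940 = 8860 ft.

Site Q by 8860 ft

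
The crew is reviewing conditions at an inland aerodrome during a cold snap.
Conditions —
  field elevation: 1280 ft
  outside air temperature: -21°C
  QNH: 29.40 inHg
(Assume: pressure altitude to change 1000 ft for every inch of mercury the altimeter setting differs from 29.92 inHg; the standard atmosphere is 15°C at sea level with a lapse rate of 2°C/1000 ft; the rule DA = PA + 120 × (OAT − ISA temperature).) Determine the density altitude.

-2088 ft

Pressure altitude = 1280 + (29.92 − 29.40) × 1000 = 1280 + (+520) = 1800 ft.
ISA temperature at 1800 ft = 15 − 2 × (1800/1000) = 11.4°C.
ISA deviation = -21 − 11.4 = -32.4°C.
Density altitude = 1800 + 120 × (-32.4) = -2088 ft.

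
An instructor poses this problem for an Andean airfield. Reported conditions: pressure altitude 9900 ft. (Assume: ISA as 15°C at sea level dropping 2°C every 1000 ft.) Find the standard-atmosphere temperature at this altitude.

-4.8°C

ISA temperature = 15 − 2 × (9900/1000) = 15 − 19.8 = -4.8°C.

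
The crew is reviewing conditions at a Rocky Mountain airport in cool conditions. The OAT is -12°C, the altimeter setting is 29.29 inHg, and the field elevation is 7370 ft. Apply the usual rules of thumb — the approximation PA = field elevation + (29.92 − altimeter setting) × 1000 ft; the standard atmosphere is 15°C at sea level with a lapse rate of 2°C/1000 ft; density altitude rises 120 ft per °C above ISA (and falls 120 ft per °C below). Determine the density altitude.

Pressure altitude = 7370 + (29.92 − 29.29) × 1000 = 7370 + (+630) = 8000 ft.
ISA temperature at 8000 ft = 15 − 2 × (8000/1000) = -1°C.
ISA deviation = -12 − (-1) = -11°C.
Density altitude = 8000 + 120 × (-11) = 6680 ft.

6680 ft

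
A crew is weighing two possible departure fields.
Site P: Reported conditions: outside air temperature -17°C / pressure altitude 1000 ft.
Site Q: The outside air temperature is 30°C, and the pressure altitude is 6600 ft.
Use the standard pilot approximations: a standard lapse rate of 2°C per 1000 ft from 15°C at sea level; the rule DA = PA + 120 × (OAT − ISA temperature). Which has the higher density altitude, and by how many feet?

Site Q by 12584 ft

Site P: ISA temp = 13°C, deviation -30°C, DA = 1000 + 120 × (-30) = -2600 ft.
Site Q: ISA temp = 1.8°C, deviation +28.2°C, DA = 6600 + 120 × 28.2 = 9984 ft.
Site Q is higher by 9984 − (-2600) = 12584 ft.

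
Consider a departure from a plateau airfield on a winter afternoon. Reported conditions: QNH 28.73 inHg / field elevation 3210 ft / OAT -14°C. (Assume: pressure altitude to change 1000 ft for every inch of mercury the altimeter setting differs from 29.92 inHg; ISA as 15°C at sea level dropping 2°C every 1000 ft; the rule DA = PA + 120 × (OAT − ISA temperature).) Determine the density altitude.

1976 ft

Pressure altitude = 3210 + (29.92 − 28.73) × 1000 = 3210 + (+1190) = 4400 ft.
ISA temperature at 4400 ft = 15 − 2 × (4400/1000) = 6.2°C.
ISA deviation = -14 − 6.2 = -20.2°C.
Density altitude = 4400 + 120 × (-20.2) = 1976 ft.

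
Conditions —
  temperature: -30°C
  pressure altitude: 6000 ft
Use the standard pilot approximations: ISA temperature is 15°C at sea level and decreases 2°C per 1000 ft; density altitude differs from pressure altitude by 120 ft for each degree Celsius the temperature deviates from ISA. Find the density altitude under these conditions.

ISA temperature at 6000 ft = 15 − 2 × (6000/1000) = 3°C.
ISA deviation = -30 − 3 = -33°C.
Density altitude = 6000 + 120 × (-33) = 6000 + (-3960) = 2040 ft.

2040 ft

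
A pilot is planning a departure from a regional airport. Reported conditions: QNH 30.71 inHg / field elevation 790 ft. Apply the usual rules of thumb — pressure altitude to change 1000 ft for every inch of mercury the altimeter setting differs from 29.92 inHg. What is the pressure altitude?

0 ft

Pressure correction = (29.92 − 30.71) × 1000 = -790 ft.
Pressure altitude = 790 + (-790) = 0 ft.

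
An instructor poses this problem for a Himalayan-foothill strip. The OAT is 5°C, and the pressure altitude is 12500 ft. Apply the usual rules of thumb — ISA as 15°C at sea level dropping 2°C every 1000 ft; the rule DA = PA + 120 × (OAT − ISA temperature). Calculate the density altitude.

ISA temperature at 12500 ft = 15 − 2 × (12500/1000) = -10°C.
ISA deviation = 5 − (-10) = +15°C.
Density altitude = 12500 + 120 × (15) = 12500 + (+1800) = 14300 ft.

14300 ft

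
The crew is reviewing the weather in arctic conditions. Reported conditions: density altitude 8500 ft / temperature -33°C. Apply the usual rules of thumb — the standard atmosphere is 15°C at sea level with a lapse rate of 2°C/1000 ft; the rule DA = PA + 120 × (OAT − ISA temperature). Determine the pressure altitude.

DA = PA + 120 × (OAT − (15 − 2·PA/1000)) = PA + 120·OAT − 1800 + 0.24·PA = 1.24·PA + 120·OAT − 1800.
So 1.24·PA = 8500 − 120 × (-33) + 1800 = 14260.
PA = 14260 / 1.24 = 11500 ft.

11500 ft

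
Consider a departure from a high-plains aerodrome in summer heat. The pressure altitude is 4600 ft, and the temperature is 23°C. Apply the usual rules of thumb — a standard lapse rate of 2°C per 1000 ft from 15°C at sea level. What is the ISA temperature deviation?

ISA+17.2°C

ISA temperature at 4600 ft = 15 − 2 × (4600/1000) = 5.8°C.
Deviation = OAT − ISA = 23 − 5.8 = +17.2°C.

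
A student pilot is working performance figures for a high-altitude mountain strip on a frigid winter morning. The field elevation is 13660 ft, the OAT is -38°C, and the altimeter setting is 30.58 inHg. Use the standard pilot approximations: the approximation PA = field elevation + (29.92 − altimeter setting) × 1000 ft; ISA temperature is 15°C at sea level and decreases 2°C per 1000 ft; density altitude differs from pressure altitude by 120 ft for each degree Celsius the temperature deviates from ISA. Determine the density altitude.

Pressure altitude = 13660 + (29.92 − 30.58) × 1000 = 13660 + (-660) = 13000 ft.
ISA temperature at 13000 ft = 15 − 2 × (13000/1000) = -11°C.
ISA deviation = -38 − (-11) = -27°C.
Density altitude = 13000 + 120 × (-27) = 9760 ft.

9760 ft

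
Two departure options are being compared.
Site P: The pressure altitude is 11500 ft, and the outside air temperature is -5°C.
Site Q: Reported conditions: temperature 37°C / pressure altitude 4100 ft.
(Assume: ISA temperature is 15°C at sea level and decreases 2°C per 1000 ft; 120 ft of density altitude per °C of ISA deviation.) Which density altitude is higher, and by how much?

Site P: ISA temp = -8°C, deviation +3°C, DA = 11500 + 120 × 3 = 11860 ft.
Site Q: ISA temp = 6.8°C, deviation +30.2°C, DA = 4100 + 120 × 30.2 = 7724 ft.
Site P is higher by 11860 − 7724 = 4136 ft.

Site P by 4136 ft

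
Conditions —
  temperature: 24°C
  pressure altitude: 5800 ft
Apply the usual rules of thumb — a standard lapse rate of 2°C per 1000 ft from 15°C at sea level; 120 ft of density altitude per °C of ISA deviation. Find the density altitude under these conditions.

8272 ft

ISA temperature at 5800 ft = 15 − 2 × (5800/1000) = 3.4°C.
ISA deviation = 24 − 3.4 = +20.6°C.
Density altitude = 5800 + 120 × (20.6) = 5800 + (+2472) = 8272 ft.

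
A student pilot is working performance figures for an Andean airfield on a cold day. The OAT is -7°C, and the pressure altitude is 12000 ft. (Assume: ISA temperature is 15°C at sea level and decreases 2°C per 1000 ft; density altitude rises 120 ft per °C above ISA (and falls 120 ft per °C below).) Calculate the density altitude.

ISA temperature at 12000 ft = 15 − 2 × (12000/1000) = -9°C.
ISA deviation = -7 − (-9) = +2°C.
Density altitude = 12000 + 120 × (2) = 12000 + (+240) = 12240 ft.

12240 ft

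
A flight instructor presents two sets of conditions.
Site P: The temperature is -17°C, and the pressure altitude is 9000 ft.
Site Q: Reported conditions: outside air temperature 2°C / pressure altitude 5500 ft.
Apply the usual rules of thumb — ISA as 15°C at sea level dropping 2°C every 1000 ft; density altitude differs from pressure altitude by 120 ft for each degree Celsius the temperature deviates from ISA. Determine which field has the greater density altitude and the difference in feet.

Site P: ISA temp = -3°C, deviation -14°C, DA = 9000 + 120 × (-14) = 7320 ft.
Site Q: ISA temp = 4°C, deviation -2°C, DA = 5500 + 120 × (-2) = 5260 ft.
Site P is higher by 7320 − 5260 = 2060 ft.

Site P by 2060 ft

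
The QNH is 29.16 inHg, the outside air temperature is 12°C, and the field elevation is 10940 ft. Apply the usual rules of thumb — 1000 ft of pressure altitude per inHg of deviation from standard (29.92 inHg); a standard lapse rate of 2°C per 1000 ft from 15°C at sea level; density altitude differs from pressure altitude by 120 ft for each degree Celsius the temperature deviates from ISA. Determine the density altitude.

Pressure altitude = 10940 + (29.92 − 29.16) × 1000 = 10940 + (+760) = 11700 ft.
ISA temperature at 11700 ft = 15 − 2 × (11700/1000) = -8.4°C.
ISA deviation = 12 − (-8.4) = +20.4°C.
Density altitude = 11700 + 120 × (20.4) = 14148 ft.

14148 ft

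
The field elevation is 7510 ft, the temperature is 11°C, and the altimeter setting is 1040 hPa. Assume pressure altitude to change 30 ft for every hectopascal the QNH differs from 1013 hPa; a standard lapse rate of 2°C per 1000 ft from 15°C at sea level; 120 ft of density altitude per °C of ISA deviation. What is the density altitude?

Pressure altitude = 7510 + (1013 − 1040) × 30 = 7510 + (-810) = 6700 ft.
ISA temperature at 6700 ft = 15 − 2 × (6700/1000) = 1.6°C.
ISA deviation = 11 − 1.6 = +9.4°C.
Density altitude = 6700 + 120 × (9.4) = 7828 ft.

7828 ft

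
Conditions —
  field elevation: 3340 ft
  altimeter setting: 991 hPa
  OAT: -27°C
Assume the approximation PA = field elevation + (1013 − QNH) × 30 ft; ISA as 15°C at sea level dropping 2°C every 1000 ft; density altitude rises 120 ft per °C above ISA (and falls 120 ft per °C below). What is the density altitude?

-80 ft

Pressure altitude = 3340 + (1013 − 991) × 30 = 3340 + (+660) = 4000 ft.
ISA temperature at 4000 ft = 15 − 2 × (4000/1000) = 7°C.
ISA deviation = -27 − 7 = -34°C.
Density altitude = 4000 + 120 × (-34) = -80 ft.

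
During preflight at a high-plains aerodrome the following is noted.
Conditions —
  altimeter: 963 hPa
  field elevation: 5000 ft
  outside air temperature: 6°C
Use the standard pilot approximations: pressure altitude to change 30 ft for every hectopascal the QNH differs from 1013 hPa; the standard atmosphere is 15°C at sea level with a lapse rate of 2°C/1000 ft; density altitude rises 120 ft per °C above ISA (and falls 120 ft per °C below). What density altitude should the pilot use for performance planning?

Pressure altitude = 5000 + (1013 − 963) × 30 = 5000 + (+1500) = 6500 ft.
ISA temperature at 6500 ft = 15 − 2 × (6500/1000) = 2°C.
ISA deviation = 6 − 2 = +4°C.
Density altitude = 6500 + 120 × (4) = 6980 ft.

6980 ft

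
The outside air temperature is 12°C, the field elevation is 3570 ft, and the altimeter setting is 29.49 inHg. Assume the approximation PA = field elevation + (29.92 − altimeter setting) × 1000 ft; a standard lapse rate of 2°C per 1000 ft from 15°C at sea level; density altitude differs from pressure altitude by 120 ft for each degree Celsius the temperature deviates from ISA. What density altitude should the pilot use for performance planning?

4600 ft

Pressure altitude = 3570 + (29.92 − 29.49) × 1000 = 3570 + (+430) = 4000 ft.
ISA temperature at 4000 ft = 15 − 2 × (4000/1000) = 7°C.
ISA deviation = 12 − 7 = +5°C.
Density altitude = 4000 + 120 × (5) = 4600 ft.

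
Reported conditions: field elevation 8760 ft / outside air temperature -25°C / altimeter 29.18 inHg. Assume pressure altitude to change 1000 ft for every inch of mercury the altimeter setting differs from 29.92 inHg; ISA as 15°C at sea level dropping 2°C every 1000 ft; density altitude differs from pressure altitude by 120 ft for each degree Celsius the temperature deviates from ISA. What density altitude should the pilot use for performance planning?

6980 ft

Pressure altitude = 8760 + (29.92 − 29.18) × 1000 = 8760 + (+740) = 9500 ft.
ISA temperature at 9500 ft = 15 − 2 × (9500/1000) = -4°C.
ISA deviation = -25 − (-4) = -21°C.
Density altitude = 9500 + 120 × (-21) = 6980 ft.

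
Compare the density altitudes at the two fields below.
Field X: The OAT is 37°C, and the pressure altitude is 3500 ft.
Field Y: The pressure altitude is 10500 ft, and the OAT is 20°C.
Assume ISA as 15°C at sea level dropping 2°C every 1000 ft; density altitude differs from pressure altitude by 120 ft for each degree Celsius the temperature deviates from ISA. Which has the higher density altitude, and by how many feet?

Field X: ISA temp = 8°C, deviation +29°C, DA = 3500 + 120 × 29 = 6980 ft.
Field Y: ISA temp = -6°C, deviation +26°C, DA = 10500 + 120 × 26 = 13620 ft.
Field Y is higher by 13620 − 6980 = 6640 ft.

Field Y by 6640 ft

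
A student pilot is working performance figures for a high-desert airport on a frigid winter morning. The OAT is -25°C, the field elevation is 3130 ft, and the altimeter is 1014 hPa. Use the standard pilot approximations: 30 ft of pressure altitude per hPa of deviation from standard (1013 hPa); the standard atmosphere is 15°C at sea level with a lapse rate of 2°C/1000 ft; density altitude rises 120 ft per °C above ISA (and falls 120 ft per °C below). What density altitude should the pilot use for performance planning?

Pressure altitude = 3130 + (1013 − 1014) × 30 = 3130 + (-30) = 3100 ft.
ISA temperature at 3100 ft = 15 − 2 × (3100/1000) = 8.8°C.
ISA deviation = -25 − 8.8 = -33.8°C.
Density altitude = 3100 + 120 × (-33.8) = -956 ft.

-956 ft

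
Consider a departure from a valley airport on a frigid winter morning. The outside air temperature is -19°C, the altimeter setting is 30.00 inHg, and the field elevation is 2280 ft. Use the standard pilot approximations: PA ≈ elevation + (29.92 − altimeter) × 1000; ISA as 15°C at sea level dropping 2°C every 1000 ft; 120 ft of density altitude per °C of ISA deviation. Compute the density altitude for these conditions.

-1352 ft

Pressure altitude = 2280 + (29.92 − 30.00) × 1000 = 2280 + (-80) = 2200 ft.
ISA temperature at 2200 ft = 15 − 2 × (2200/1000) = 10.6°C.
ISA deviation = -19 − 10.6 = -29.6°C.
Density altitude = 2200 + 120 × (-29.6) = -1352 ft.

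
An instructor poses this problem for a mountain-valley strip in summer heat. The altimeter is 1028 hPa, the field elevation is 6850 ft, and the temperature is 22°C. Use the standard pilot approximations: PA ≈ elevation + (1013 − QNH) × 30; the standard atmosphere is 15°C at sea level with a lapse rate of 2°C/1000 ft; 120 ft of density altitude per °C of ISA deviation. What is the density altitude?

Pressure altitude = 6850 + (1013 − 1028) × 30 = 6850 + (-450) = 6400 ft.
ISA temperature at 6400 ft = 15 − 2 × (6400/1000) = 2.2°C.
ISA deviation = 22 − 2.2 = +19.8°C.
Density altitude = 6400 + 120 × (19.8) = 8776 ft.

8776 ft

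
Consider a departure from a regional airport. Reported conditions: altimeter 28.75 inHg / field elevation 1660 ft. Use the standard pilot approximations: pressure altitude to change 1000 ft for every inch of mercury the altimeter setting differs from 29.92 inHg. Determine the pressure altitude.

2830 ft

Pressure correction = (29.92 − 28.75) × 1000 = +1170 ft.
Pressure altitude = 1660 + (+1170) = 2830 ft.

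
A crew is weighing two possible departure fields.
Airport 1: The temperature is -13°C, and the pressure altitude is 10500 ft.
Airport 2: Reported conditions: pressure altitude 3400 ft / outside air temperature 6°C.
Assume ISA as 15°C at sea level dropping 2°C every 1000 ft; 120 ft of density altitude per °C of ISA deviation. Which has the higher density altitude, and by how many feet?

Airport 1 by 6524 ft

Airport 1: ISA temp = -6°C, deviation -7°C, DA = 10500 + 120 × (-7) = 9660 ft.
Airport 2: ISA temp = 8.2°C, deviation -2.2°C, DA = 3400 + 120 × (-2.2) = 3136 ft.
Airport 1 is higher by 9660 − 3136 = 6524 ft.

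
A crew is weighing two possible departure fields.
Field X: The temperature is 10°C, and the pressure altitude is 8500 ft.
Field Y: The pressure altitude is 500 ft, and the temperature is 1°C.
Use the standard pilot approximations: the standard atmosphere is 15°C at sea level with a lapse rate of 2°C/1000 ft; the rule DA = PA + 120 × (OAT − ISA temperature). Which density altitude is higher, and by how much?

Field X: ISA temp = -2°C, deviation +12°C, DA = 8500 + 120 × 12 = 9940 ft.
Field Y: ISA temp = 14°C, deviation -13°C, DA = 500 + 120 × (-13) = -1060 ft.
Field X is higher by 9940 − (-1060) = 11000 ft.

Field X by 11000 ft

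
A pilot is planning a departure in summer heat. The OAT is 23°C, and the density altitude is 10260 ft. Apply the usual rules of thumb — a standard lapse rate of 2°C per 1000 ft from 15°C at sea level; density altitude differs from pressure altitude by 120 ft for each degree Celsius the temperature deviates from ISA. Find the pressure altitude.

7500 ft

DA = PA + 120 × (OAT − (15 − 2·PA/1000)) = PA + 120·OAT − 1800 + 0.24·PA = 1.24·PA + 120·OAT − 1800.
So 1.24·PA = 10260 − 120 × 23 + 1800 = 9300.
PA = 9300 / 1.24 = 7500 ft.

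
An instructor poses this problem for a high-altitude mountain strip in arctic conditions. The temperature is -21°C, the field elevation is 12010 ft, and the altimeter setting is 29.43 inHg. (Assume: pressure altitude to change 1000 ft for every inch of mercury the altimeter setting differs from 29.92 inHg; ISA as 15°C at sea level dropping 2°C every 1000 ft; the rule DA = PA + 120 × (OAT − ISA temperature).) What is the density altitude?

Pressure altitude = 12010 + (29.92 − 29.43) × 1000 = 12010 + (+490) = 12500 ft.
ISA temperature at 12500 ft = 15 − 2 × (12500/1000) = -10°C.
ISA deviation = -21 − (-10) = -11°C.
Density altitude = 12500 + 120 × (-11) = 11180 ft.

11180 ft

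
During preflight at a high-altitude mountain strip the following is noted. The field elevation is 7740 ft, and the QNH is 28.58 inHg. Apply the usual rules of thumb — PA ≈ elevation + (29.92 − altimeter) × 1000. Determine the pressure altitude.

Pressure correction = (29.92 − 28.58) × 1000 = +1340 ft.
Pressure altitude = 7740 + (+1340) = 9080 ft.

9080 ft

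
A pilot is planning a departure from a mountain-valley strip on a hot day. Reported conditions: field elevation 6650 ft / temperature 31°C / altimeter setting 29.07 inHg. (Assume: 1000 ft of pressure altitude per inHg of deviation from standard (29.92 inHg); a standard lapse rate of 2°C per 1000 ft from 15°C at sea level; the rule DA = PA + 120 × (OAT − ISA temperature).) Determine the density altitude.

Pressure altitude = 6650 + (29.92 − 29.07) × 1000 = 6650 + (+850) = 7500 ft.
ISA temperature at 7500 ft = 15 − 2 × (7500/1000) = 0°C.
ISA deviation = 31 − 0 = +31°C.
Density altitude = 7500 + 120 × (31) = 11220 ft.

11220 ft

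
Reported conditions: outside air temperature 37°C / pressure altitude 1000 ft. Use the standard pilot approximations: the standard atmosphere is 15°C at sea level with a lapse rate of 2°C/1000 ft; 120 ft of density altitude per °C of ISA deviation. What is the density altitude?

3880 ft

ISA temperature at 1000 ft = 15 − 2 × (1000/1000) = 13°C.
ISA deviation = 37 − 13 = +24°C.
Density altitude = 1000 + 120 × (24) = 1000 + (+2880) = 3880 ft.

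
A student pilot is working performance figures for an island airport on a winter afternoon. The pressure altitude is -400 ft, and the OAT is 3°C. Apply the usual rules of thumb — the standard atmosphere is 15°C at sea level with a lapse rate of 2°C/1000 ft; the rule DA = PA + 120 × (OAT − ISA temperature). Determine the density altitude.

ISA temperature at -400 ft = 15 − 2 × (-400/1000) = 15.8°C.
ISA deviation = 3 − 15.8 = -12.8°C.
Density altitude = -400 + 120 × (-12.8) = -400 + (-1536) = -1936 ft.

-1936 ft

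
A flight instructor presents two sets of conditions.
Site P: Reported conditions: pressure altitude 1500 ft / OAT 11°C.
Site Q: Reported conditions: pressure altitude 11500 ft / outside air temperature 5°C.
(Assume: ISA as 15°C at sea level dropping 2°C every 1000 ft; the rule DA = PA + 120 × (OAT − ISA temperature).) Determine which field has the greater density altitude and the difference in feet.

Site Q by 11680 ft

Site P: ISA temp = 12°C, deviation -1°C, DA = 1500 + 120 × (-1) = 1380 ft.
Site Q: ISA temp = -8°C, deviation +13°C, DA = 11500 + 120 × 13 = 13060 ft.
Site Q is higher by 13060 − 1380 = 11680 ft.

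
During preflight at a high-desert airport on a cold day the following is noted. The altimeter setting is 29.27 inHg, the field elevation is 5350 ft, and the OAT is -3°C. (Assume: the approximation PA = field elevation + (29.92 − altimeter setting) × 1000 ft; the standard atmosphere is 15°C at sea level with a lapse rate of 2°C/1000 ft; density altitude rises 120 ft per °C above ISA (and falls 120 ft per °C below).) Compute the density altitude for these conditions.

5280 ft

Pressure altitude = 5350 + (29.92 − 29.27) × 1000 = 5350 + (+650) = 6000 ft.
ISA temperature at 6000 ft = 15 − 2 × (6000/1000) = 3°C.
ISA deviation = -3 − 3 = -6°C.
Density altitude = 6000 + 120 × (-6) = 5280 ft.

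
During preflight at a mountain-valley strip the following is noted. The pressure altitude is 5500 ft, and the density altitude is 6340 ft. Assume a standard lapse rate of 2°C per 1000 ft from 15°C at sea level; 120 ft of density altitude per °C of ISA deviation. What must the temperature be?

Density altitude − pressure altitude = 6340 − 5500 = +840 ft.
At 120 ft/°C that is an ISA deviation of 840/120 = +7°C.
ISA temperature at 5500 ft = 15 − 2 × (5500/1000) = 4°C.
OAT = ISA + deviation = 4 + (+7) = 11°C.

11°C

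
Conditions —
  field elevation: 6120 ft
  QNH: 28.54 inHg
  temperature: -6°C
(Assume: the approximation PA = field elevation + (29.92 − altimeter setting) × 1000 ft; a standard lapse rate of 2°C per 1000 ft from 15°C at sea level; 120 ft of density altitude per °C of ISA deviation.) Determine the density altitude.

6780 ft

Pressure altitude = 6120 + (29.92 − 28.54) × 1000 = 6120 + (+1380) = 7500 ft.
ISA temperature at 7500 ft = 15 − 2 × (7500/1000) = 0°C.
ISA deviation = -6 − 0 = -6°C.
Density altitude = 7500 + 120 × (-6) = 6780 ft.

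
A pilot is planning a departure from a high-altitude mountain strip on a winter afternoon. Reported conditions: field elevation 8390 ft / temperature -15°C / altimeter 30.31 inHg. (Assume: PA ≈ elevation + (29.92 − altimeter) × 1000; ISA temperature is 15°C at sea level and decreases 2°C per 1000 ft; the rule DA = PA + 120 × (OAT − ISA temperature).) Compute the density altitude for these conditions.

6320 ft

Pressure altitude = 8390 + (29.92 − 30.31) × 1000 = 8390 + (-390) = 8000 ft.
ISA temperature at 8000 ft = 15 − 2 × (8000/1000) = -1°C.
ISA deviation = -15 − (-1) = -14°C.
Density altitude = 8000 + 120 × (-14) = 6320 ft.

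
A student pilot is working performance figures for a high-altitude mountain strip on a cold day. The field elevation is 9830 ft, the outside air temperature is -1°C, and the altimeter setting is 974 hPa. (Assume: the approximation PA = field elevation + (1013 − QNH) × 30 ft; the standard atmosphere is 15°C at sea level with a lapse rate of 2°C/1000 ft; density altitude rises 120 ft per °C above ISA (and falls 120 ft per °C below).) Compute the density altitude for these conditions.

Pressure altitude = 9830 + (1013 − 974) × 30 = 9830 + (+1170) = 11000 ft.
ISA temperature at 11000 ft = 15 − 2 × (11000/1000) = -7°C.
ISA deviation = -1 − (-7) = +6°C.
Density altitude = 11000 + 120 × (6) = 11720 ft.

11720 ft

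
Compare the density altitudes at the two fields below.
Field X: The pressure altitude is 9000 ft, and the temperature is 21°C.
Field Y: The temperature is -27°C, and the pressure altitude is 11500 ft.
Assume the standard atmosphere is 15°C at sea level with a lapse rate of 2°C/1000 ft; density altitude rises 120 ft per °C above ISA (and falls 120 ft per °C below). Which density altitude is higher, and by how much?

Field X by 2660 ft

Field X: ISA temp = -3°C, deviation +24°C, DA = 9000 + 120 × 24 = 11880 ft.
Field Y: ISA temp = -8°C, deviation -19°C, DA = 11500 + 120 × (-19) = 9220 ft.
Field X is higher by 11880 − 9220 = 2660 ft.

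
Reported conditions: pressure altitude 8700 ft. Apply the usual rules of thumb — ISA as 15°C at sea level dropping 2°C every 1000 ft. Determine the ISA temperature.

ISA temperature = 15 − 2 × (8700/1000) = 15 − 17.4 = -2.4°C.

-2.4°C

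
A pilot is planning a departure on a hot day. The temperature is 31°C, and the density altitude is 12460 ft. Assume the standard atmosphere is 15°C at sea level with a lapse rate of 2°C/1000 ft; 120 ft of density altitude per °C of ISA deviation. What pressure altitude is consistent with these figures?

DA = PA + 120 × (OAT − (15 − 2·PA/1000)) = PA + 120·OAT − 1800 + 0.24·PA = 1.24·PA + 120·OAT − 1800.
So 1.24·PA = 12460 − 120 × 31 + 1800 = 10540.
PA = 10540 / 1.24 = 8500 ft.

8500 ft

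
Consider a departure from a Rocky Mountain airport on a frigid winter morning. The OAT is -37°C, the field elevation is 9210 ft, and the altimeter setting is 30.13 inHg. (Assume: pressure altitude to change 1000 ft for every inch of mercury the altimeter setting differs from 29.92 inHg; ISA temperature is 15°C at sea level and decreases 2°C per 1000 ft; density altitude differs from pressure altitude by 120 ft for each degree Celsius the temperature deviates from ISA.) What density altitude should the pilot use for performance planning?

Pressure altitude = 9210 + (29.92 − 30.13) × 1000 = 9210 + (-210) = 9000 ft.
ISA temperature at 9000 ft = 15 − 2 × (9000/1000) = -3°C.
ISA deviation = -37 − (-3) = -34°C.
Density altitude = 9000 + 120 × (-34) = 4920 ft.

4920 ft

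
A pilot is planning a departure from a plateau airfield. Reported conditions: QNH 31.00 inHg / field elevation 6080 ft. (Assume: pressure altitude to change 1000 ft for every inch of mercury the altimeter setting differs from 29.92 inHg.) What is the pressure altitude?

Pressure correction = (29.92 − 31.00) × 1000 = -1080 ft.
Pressure altitude = 6080 + (-1080) = 5000 ft.

5000 ft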